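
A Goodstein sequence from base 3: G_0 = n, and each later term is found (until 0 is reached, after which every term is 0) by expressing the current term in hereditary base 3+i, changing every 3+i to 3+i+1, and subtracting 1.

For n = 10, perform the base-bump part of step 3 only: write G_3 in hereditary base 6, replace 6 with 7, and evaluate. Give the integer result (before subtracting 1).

(0) 10|_3 = 3^2 + 1 ↦ 4^2 + 1|_4 = 17 ⇒ 16
(1) 16|_4 = 4^2 ↦ 5^2|_5 = 25 ⇒ 24
(2) 24|_5 = 4·5 + 4 ↦ 4·6 + 4|_6 = 28 ⇒ 27
(3) 27|_6 = 4·6 + 3 ↦ 4·7 + 3|_7 = 31 ⇒ 30

31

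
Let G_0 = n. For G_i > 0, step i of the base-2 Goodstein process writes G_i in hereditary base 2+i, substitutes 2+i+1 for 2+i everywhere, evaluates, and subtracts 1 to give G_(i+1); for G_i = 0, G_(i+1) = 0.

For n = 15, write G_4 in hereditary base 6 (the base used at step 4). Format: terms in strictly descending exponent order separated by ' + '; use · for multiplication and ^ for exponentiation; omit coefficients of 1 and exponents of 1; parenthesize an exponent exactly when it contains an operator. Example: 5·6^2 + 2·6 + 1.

i=0: 15 = 2^(2 + 1) + 2^2 + 2 + 1 (b=2); 2→3: 3^(3 + 1) + 3^3 + 3 + 1 = 112; 112−1 = 111
i=1: 111 = 3^(3 + 1) + 3^3 + 3 (b=3); 3→4: 4^(4 + 1) + 4^4 + 4 = 1284; 1284−1 = 1283
i=2: 1283 = 4^(4 + 1) + 4^4 + 3 (b=4); 4→5: 5^(5 + 1) + 5^5 + 3 = 18753; 18753−1 = 18752
i=3: 18752 = 5^(5 + 1) + 5^5 + 2 (b=5); 5→6: 6^(6 + 1) + 6^6 + 2 = 326594; 326594−1 = 326593

6^(6 + 1) + 6^6 + 1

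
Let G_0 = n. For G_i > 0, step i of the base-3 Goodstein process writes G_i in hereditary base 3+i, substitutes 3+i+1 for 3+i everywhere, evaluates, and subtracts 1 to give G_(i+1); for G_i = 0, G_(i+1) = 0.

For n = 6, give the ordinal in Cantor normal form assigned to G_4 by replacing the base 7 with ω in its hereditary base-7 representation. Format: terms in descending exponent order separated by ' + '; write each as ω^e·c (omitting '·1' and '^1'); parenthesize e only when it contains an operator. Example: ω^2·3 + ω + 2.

6 —HB3→ 2·3 —bump→ 2·4 = 8 —(−1)→ 7
7 —HB4→ 4 + 3 —bump→ 5 + 3 = 8 —(−1)→ 7
7 —HB5→ 5 + 2 —bump→ 6 + 2 = 8 —(−1)→ 7
7 —HB6→ 6 + 1 —bump→ 7 + 1 = 8 —(−1)→ 7
7 —HB7→ 7 —bump→ 8 = 8 —(−1)→ 7

ω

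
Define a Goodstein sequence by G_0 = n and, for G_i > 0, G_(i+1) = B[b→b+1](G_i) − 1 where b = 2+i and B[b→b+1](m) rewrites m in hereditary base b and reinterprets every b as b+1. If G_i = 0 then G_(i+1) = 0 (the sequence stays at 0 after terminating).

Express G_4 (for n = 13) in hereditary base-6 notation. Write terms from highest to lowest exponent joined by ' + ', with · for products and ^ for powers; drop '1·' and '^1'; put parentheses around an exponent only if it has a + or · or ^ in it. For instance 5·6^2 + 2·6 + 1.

G_0=13  [base 2] 2^(2 + 1) + 2^2 + 1  →[2↦3]→  3^(3 + 1) + 3^3 + 1 = 109  −1 ⇒ G_1=108
G_1=108  [base 3] 3^(3 + 1) + 3^3  →[3↦4]→  4^(4 + 1) + 4^4 = 1280  −1 ⇒ G_2=1279
G_2=1279  [base 4] 4^(4 + 1) + 3·4^3 + 3·4^2 + 3·4 + 3  →[4↦5]→  5^(5 + 1) + 3·5^3 + 3·5^2 + 3·5 + 3 = 16093  −1 ⇒ G_3=16092
G_3=16092  [base 5] 5^(5 + 1) + 3·5^3 + 3·5^2 + 3·5 + 2  →[5↦6]→  6^(6 + 1) + 3·6^3 + 3·6^2 + 3·6 + 2 = 280712  −1 ⇒ G_4=280711
G_4=280711  [base 6] 6^(6 + 1) + 3·6^3 + 3·6^2 + 3·6 + 1  →[6↦7]→  7^(7 + 1) + 3·7^3 + 3·7^2 + 3·7 + 1 = 5765999  −1 ⇒ G_5=5765998

6^(6 + 1) + 3·6^3 + 3·6^2 + 3·6 + 1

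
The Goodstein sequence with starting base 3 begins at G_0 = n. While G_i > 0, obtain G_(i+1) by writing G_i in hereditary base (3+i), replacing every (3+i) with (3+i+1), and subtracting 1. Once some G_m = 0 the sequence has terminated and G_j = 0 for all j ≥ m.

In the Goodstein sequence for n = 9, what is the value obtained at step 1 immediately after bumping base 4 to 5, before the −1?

i=0: 9 = 3^2 (b=3); 3→4: 4^2 = 16; 16−1 = 15
i=1: 15 = 3·4 + 3 (b=4); 4→5: 3·5 + 3 = 18; 18−1 = 17

18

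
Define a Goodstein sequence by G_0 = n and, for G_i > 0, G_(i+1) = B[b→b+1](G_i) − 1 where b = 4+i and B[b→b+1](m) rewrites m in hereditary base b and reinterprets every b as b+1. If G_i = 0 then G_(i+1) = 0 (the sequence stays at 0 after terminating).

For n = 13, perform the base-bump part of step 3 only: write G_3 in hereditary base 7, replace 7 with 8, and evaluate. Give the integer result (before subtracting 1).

G_0=13  [base 4] 3·4 + 1  →[4↦5]→  3·5 + 1 = 16  −1 ⇒ G_1=15
G_1=15  [base 5] 3·5  →[5↦6]→  3·6 = 18  −1 ⇒ G_2=17
G_2=17  [base 6] 2·6 + 5  →[6↦7]→  2·7 + 5 = 19  −1 ⇒ G_3=18
G_3=18  [base 7] 2·7 + 4  →[7↦8]→  2·8 + 4 = 20  −1 ⇒ G_4=19

20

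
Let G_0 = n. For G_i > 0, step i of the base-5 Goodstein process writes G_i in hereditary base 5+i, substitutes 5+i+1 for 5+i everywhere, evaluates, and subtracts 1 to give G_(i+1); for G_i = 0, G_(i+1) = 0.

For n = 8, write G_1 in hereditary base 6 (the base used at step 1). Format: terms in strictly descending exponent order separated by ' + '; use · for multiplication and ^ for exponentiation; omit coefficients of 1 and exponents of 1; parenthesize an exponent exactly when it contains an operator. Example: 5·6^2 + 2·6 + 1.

6 + 2

G_0=8  [base 5] 5 + 3  →[5↦6]→  6 + 3 = 9  −1 ⇒ G_1=8
G_1=8  [base 6] 6 + 2  →[6↦7]→  7 + 2 = 9  −1 ⇒ G_2=8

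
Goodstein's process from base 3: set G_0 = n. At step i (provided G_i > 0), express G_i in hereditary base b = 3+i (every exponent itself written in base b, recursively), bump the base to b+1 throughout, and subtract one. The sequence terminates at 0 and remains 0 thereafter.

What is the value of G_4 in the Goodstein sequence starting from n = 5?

4

(0) 5|_3 = 3 + 2 ↦ 4 + 2|_4 = 6 ⇒ 5
(1) 5|_4 = 4 + 1 ↦ 5 + 1|_5 = 6 ⇒ 5
(2) 5|_5 = 5 ↦ 6|_6 = 6 ⇒ 5
(3) 5|_6 = 5 ↦ 5|_7 = 5 ⇒ 4
(4) 4|_7 = 4 ↦ 4|_8 = 4 ⇒ 3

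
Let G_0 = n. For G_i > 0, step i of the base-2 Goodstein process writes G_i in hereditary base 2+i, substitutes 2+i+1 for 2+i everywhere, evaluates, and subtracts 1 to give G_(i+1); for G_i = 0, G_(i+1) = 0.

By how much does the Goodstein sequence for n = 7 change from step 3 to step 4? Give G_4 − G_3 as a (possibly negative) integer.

i=0: 7 = 2^2 + 2 + 1 (b=2); 2→3: 3^3 + 3 + 1 = 31; 31−1 = 30
i=1: 30 = 3^3 + 3 (b=3); 3→4: 4^4 + 4 = 260; 260−1 = 259
i=2: 259 = 4^4 + 3 (b=4); 4→5: 5^5 + 3 = 3128; 3128−1 = 3127
i=3: 3127 = 5^5 + 2 (b=5); 5→6: 6^6 + 2 = 46658; 46658−1 = 46657

43530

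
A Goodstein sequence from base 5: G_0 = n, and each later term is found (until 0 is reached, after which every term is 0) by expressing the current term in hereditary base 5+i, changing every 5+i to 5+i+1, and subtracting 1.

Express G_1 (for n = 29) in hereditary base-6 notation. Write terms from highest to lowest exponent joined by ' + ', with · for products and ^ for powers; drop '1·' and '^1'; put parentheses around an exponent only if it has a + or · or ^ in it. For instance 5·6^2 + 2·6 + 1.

6^2 + 3

(0) 29|_5 = 5^2 + 4 ↦ 6^2 + 4|_6 = 40 ⇒ 39
(1) 39|_6 = 6^2 + 3 ↦ 7^2 + 3|_7 = 52 ⇒ 51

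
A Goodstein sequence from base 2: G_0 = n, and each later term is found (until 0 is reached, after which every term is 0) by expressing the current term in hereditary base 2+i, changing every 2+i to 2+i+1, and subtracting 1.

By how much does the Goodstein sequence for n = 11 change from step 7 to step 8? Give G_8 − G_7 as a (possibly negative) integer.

67328168473

step 0: 11 = 2^(2 + 1) + 2 + 1; sub 3 for 2: 3^(3 + 1) + 3 + 1; = 85; G_1 = 85−1 = 84
step 1: 84 = 3^(3 + 1) + 3; sub 4 for 3: 4^(4 + 1) + 4; = 1028; G_2 = 1028−1 = 1027
step 2: 1027 = 4^(4 + 1) + 3; sub 5 for 4: 5^(5 + 1) + 3; = 15628; G_3 = 15628−1 = 15627
step 3: 15627 = 5^(5 + 1) + 2; sub 6 for 5: 6^(6 + 1) + 2; = 279938; G_4 = 279938−1 = 279937
step 4: 279937 = 6^(6 + 1) + 1; sub 7 for 6: 7^(7 + 1) + 1; = 5764802; G_5 = 5764802−1 = 5764801
step 5: 5764801 = 7^(7 + 1); sub 8 for 7: 8^(8 + 1); = 134217728; G_6 = 134217728−1 = 134217727
step 6: 134217727 = 7·8^8 + 7·8^7 + 7·8^6 + 7·8^5 + 7·8^4 + 7·8^3 + 7·8^2 + 7·8 + 7; sub 9 for 8: 7·9^9 + 7·9^7 + 7·9^6 + 7·9^5 + 7·9^4 + 7·9^3 + 7·9^2 + 7·9 + 7; = 2749609303; G_7 = 2749609303−1 = 2749609302
step 7: 2749609302 = 7·9^9 + 7·9^7 + 7·9^6 + 7·9^5 + 7·9^4 + 7·9^3 + 7·9^2 + 7·9 + 6; sub 10 for 9: 7·10^10 + 7·10^7 + 7·10^6 + 7·10^5 + 7·10^4 + 7·10^3 + 7·10^2 + 7·10 + 6; = 70077777776; G_8 = 70077777776−1 = 70077777775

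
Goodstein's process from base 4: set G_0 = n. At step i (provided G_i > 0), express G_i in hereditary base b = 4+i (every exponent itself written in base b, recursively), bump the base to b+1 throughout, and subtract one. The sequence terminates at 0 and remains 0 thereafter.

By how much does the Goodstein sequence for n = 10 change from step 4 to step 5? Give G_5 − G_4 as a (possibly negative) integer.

G_0=10  [base 4] 2·4 + 2  →[4↦5]→  2·5 + 2 = 12  −1 ⇒ G_1=11
G_1=11  [base 5] 2·5 + 1  →[5↦6]→  2·6 + 1 = 13  −1 ⇒ G_2=12
G_2=12  [base 6] 2·6  →[6↦7]→  2·7 = 14  −1 ⇒ G_3=13
G_3=13  [base 7] 7 + 6  →[7↦8]→  8 + 6 = 14  −1 ⇒ G_4=13
G_4=13  [base 8] 8 + 5  →[8↦9]→  9 + 5 = 14  −1 ⇒ G_5=13

0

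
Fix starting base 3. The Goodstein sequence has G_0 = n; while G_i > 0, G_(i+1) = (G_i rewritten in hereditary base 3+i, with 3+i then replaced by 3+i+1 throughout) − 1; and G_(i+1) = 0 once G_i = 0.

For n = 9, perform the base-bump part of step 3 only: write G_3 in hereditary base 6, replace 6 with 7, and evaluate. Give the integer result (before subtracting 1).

22

9 —HB3→ 3^2 —bump→ 4^2 = 16 —(−1)→ 15
15 —HB4→ 3·4 + 3 —bump→ 3·5 + 3 = 18 —(−1)→ 17
17 —HB5→ 3·5 + 2 —bump→ 3·6 + 2 = 20 —(−1)→ 19
19 —HB6→ 3·6 + 1 —bump→ 3·7 + 1 = 22 —(−1)→ 21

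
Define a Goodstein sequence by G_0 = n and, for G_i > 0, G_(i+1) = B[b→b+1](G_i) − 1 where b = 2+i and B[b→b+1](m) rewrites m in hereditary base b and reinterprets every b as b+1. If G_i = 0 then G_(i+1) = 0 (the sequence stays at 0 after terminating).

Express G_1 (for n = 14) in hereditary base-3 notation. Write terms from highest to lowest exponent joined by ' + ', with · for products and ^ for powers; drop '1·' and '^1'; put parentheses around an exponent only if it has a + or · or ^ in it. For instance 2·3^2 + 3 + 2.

[0] 14 ≡ 2^(2 + 1) + 2^2 + 2 (base 2). Lift 3: 111. −1: 110.
[1] 110 ≡ 3^(3 + 1) + 3^3 + 2 (base 3). Lift 4: 1282. −1: 1281.

3^(3 + 1) + 3^3 + 2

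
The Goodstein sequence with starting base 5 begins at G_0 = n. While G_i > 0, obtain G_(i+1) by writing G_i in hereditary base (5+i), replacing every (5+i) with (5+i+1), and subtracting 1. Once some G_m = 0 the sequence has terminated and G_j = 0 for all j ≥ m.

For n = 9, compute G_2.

G_0=9  [base 5] 5 + 4  →[5↦6]→  6 + 4 = 10  −1 ⇒ G_1=9
G_1=9  [base 6] 6 + 3  →[6↦7]→  7 + 3 = 10  −1 ⇒ G_2=9

9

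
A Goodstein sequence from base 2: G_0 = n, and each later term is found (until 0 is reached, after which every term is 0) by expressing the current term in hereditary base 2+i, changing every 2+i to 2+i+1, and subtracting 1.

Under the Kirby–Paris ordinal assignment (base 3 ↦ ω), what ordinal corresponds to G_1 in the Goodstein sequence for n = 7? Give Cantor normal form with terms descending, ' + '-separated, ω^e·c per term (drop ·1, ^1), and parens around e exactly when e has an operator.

(0) 7|_2 = 2^2 + 2 + 1 ↦ 3^3 + 3 + 1|_3 = 31 ⇒ 30
(1) 30|_3 = 3^3 + 3 ↦ 4^4 + 4|_4 = 260 ⇒ 259

ω^ω + ω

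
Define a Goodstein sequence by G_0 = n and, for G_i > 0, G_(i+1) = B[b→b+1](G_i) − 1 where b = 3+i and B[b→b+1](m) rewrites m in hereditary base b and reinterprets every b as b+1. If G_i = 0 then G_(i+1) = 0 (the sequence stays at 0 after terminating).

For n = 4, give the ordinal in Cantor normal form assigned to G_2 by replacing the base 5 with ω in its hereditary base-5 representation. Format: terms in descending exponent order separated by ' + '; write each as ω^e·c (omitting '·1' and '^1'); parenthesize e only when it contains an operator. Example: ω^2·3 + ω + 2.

base 3: 4 = 3 + 1; at 4: 4 + 1 = 5; next = 4
base 4: 4 = 4; at 5: 5 = 5; next = 4

4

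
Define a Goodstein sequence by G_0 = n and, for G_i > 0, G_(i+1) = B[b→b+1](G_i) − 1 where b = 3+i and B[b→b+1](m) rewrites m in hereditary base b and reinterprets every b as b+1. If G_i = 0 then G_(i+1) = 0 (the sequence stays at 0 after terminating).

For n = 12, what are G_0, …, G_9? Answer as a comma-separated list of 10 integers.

12, 19, 27, 37, 49, 63, 69, 75, 81, 87

G_0 = 12. HB_3(12) = 3^2 + 3. Bump = 20. G_1 = 19.
G_1 = 19. HB_4(19) = 4^2 + 3. Bump = 28. G_2 = 27.
G_2 = 27. HB_5(27) = 5^2 + 2. Bump = 38. G_3 = 37.
G_3 = 37. HB_6(37) = 6^2 + 1. Bump = 50. G_4 = 49.
G_4 = 49. HB_7(49) = 7^2. Bump = 64. G_5 = 63.
G_5 = 63. HB_8(63) = 7·8 + 7. Bump = 70. G_6 = 69.
G_6 = 69. HB_9(69) = 7·9 + 6. Bump = 76. G_7 = 75.
G_7 = 75. HB_10(75) = 7·10 + 5. Bump = 82. G_8 = 81.
G_8 = 81. HB_11(81) = 7·11 + 4. Bump = 88. G_9 = 87.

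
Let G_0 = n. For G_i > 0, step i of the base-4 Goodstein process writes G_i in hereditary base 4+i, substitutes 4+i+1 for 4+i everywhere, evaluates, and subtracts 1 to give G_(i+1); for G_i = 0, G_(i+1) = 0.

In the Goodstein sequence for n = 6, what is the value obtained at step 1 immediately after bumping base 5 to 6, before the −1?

7

(0) 6|_4 = 4 + 2 ↦ 5 + 2|_5 = 7 ⇒ 6
(1) 6|_5 = 5 + 1 ↦ 6 + 1|_6 = 7 ⇒ 6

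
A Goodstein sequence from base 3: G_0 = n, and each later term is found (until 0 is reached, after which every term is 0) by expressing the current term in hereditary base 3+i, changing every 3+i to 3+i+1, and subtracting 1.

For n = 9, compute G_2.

17

G_0=9  [base 3] 3^2  →[3↦4]→  4^2 = 16  −1 ⇒ G_1=15
G_1=15  [base 4] 3·4 + 3  →[4↦5]→  3·5 + 3 = 18  −1 ⇒ G_2=17
G_2=17  [base 5] 3·5 + 2  →[5↦6]→  3·6 + 2 = 20  −1 ⇒ G_3=19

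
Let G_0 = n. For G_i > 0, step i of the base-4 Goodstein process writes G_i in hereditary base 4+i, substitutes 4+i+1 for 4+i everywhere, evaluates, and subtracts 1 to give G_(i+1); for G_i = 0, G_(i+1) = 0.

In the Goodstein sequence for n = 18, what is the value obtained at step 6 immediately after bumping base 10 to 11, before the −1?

69

G_0=18  [base 4] 4^2 + 2  →[4↦5]→  5^2 + 2 = 27  −1 ⇒ G_1=26
G_1=26  [base 5] 5^2 + 1  →[5↦6]→  6^2 + 1 = 37  −1 ⇒ G_2=36
G_2=36  [base 6] 6^2  →[6↦7]→  7^2 = 49  −1 ⇒ G_3=48
G_3=48  [base 7] 6·7 + 6  →[7↦8]→  6·8 + 6 = 54  −1 ⇒ G_4=53
G_4=53  [base 8] 6·8 + 5  →[8↦9]→  6·9 + 5 = 59  −1 ⇒ G_5=58
G_5=58  [base 9] 6·9 + 4  →[9↦10]→  6·10 + 4 = 64  −1 ⇒ G_6=63
G_6=63  [base 10] 6·10 + 3  →[10↦11]→  6·11 + 3 = 69  −1 ⇒ G_7=68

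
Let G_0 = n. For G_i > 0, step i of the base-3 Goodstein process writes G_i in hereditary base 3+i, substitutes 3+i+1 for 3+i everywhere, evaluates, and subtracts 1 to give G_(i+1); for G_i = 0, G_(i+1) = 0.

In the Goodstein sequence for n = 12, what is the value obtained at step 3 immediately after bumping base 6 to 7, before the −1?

50

G_0=12  [base 3] 3^2 + 3  →[3↦4]→  4^2 + 4 = 20  −1 ⇒ G_1=19
G_1=19  [base 4] 4^2 + 3  →[4↦5]→  5^2 + 3 = 28  −1 ⇒ G_2=27
G_2=27  [base 5] 5^2 + 2  →[5↦6]→  6^2 + 2 = 38  −1 ⇒ G_3=37
G_3=37  [base 6] 6^2 + 1  →[6↦7]→  7^2 + 1 = 50  −1 ⇒ G_4=49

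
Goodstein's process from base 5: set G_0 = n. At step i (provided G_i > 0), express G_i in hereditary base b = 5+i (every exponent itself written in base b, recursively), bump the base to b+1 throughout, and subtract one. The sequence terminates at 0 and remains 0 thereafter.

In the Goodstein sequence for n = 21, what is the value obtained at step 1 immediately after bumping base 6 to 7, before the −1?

21 —HB5→ 4·5 + 1 —bump→ 4·6 + 1 = 25 —(−1)→ 24
24 —HB6→ 4·6 —bump→ 4·7 = 28 —(−1)→ 27

28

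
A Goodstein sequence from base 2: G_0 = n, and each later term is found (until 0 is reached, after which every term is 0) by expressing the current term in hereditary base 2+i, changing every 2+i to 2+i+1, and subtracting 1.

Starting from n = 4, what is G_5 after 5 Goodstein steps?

step 0: 4 = 2^2; sub 3 for 2: 3^3; = 27; G_1 = 27−1 = 26
step 1: 26 = 2·3^2 + 2·3 + 2; sub 4 for 3: 2·4^2 + 2·4 + 2; = 42; G_2 = 42−1 = 41
step 2: 41 = 2·4^2 + 2·4 + 1; sub 5 for 4: 2·5^2 + 2·5 + 1; = 61; G_3 = 61−1 = 60
step 3: 60 = 2·5^2 + 2·5; sub 6 for 5: 2·6^2 + 2·6; = 84; G_4 = 84−1 = 83
step 4: 83 = 2·6^2 + 6 + 5; sub 7 for 6: 2·7^2 + 7 + 5; = 110; G_5 = 110−1 = 109
step 5: 109 = 2·7^2 + 7 + 4; sub 8 for 7: 2·8^2 + 8 + 4; = 140; G_6 = 140−1 = 139

109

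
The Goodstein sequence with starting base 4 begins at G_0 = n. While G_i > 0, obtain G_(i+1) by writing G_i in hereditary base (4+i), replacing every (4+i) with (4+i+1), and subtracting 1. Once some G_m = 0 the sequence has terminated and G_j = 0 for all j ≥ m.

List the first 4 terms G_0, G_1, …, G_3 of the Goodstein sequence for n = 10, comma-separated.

10, 11, 12, 13

[0] 10 ≡ 2·4 + 2 (base 4). Lift 5: 12. −1: 11.
[1] 11 ≡ 2·5 + 1 (base 5). Lift 6: 13. −1: 12.
[2] 12 ≡ 2·6 (base 6). Lift 7: 14. −1: 13.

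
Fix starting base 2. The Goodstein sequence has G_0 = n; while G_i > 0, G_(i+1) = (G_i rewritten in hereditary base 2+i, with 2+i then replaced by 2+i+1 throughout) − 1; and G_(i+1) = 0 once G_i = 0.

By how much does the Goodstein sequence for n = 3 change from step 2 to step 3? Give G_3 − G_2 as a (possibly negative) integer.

-1

(0) 3|_2 = 2 + 1 ↦ 3 + 1|_3 = 4 ⇒ 3
(1) 3|_3 = 3 ↦ 4|_4 = 4 ⇒ 3
(2) 3|_4 = 3 ↦ 3|_5 = 3 ⇒ 2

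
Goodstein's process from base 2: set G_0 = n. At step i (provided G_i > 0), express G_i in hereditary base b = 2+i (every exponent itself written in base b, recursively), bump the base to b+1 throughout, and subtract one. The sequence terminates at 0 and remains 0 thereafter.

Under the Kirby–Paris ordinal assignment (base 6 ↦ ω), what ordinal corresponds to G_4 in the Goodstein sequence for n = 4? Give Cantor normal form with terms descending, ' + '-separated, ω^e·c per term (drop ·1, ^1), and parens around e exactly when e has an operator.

ω^2·2 + ω + 5

[0] 4 ≡ 2^2 (base 2). Lift 3: 27. −1: 26.
[1] 26 ≡ 2·3^2 + 2·3 + 2 (base 3). Lift 4: 42. −1: 41.
[2] 41 ≡ 2·4^2 + 2·4 + 1 (base 4). Lift 5: 61. −1: 60.
[3] 60 ≡ 2·5^2 + 2·5 (base 5). Lift 6: 84. −1: 83.
[4] 83 ≡ 2·6^2 + 6 + 5 (base 6). Lift 7: 110. −1: 109.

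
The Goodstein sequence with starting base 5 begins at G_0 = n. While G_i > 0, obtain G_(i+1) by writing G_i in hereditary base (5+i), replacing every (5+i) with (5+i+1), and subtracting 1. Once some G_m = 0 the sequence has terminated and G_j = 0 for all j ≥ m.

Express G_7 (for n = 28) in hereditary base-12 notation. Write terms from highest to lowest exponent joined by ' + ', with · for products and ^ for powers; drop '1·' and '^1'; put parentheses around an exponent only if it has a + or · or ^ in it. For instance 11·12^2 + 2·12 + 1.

base 5: 28 = 5^2 + 3; at 6: 6^2 + 3 = 39; next = 38
base 6: 38 = 6^2 + 2; at 7: 7^2 + 2 = 51; next = 50
base 7: 50 = 7^2 + 1; at 8: 8^2 + 1 = 65; next = 64
base 8: 64 = 8^2; at 9: 9^2 = 81; next = 80
base 9: 80 = 8·9 + 8; at 10: 8·10 + 8 = 88; next = 87
base 10: 87 = 8·10 + 7; at 11: 8·11 + 7 = 95; next = 94
base 11: 94 = 8·11 + 6; at 12: 8·12 + 6 = 102; next = 101
base 12: 101 = 8·12 + 5; at 13: 8·13 + 5 = 109; next = 108

8·12 + 5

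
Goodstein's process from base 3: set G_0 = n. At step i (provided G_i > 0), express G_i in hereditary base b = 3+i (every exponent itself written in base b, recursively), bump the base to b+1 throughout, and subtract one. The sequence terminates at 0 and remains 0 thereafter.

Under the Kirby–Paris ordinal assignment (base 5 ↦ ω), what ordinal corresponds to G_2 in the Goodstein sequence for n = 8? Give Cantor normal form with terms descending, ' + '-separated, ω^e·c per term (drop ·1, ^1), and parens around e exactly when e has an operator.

ω·2

i=0: 8 = 2·3 + 2 (b=3); 3→4: 2·4 + 2 = 10; 10−1 = 9
i=1: 9 = 2·4 + 1 (b=4); 4→5: 2·5 + 1 = 11; 11−1 = 10
i=2: 10 = 2·5 (b=5); 5→6: 2·6 = 12; 12−1 = 11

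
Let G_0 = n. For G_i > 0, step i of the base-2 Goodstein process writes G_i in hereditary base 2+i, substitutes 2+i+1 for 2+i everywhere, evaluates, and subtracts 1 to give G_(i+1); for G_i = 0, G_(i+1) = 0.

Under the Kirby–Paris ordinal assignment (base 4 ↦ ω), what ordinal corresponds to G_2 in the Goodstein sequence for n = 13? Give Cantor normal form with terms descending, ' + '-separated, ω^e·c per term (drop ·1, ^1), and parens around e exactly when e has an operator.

[0] 13 ≡ 2^(2 + 1) + 2^2 + 1 (base 2). Lift 3: 109. −1: 108.
[1] 108 ≡ 3^(3 + 1) + 3^3 (base 3). Lift 4: 1280. −1: 1279.
[2] 1279 ≡ 4^(4 + 1) + 3·4^3 + 3·4^2 + 3·4 + 3 (base 4). Lift 5: 16093. −1: 16092.

ω^(ω + 1) + ω^3·3 + ω^2·3 + ω·3 + 3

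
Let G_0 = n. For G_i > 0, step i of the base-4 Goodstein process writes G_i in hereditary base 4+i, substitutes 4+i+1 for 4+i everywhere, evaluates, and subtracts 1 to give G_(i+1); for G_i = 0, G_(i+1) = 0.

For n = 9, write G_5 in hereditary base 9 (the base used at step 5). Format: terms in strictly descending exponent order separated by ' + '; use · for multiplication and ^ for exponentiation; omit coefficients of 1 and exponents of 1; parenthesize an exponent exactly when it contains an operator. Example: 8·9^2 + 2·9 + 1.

G_0=9  [base 4] 2·4 + 1  →[4↦5]→  2·5 + 1 = 11  −1 ⇒ G_1=10
G_1=10  [base 5] 2·5  →[5↦6]→  2·6 = 12  −1 ⇒ G_2=11
G_2=11  [base 6] 6 + 5  →[6↦7]→  7 + 5 = 12  −1 ⇒ G_3=11
G_3=11  [base 7] 7 + 4  →[7↦8]→  8 + 4 = 12  −1 ⇒ G_4=11
G_4=11  [base 8] 8 + 3  →[8↦9]→  9 + 3 = 12  −1 ⇒ G_5=11

9 + 2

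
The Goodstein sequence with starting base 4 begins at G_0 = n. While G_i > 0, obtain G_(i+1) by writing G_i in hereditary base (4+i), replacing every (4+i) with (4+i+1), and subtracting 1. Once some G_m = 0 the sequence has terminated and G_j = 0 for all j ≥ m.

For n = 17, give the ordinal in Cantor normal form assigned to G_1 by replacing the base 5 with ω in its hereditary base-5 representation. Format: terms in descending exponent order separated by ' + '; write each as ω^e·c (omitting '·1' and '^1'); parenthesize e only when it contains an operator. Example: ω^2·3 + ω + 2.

ω^2

17 —HB4→ 4^2 + 1 —bump→ 5^2 + 1 = 26 —(−1)→ 25
25 —HB5→ 5^2 —bump→ 6^2 = 36 —(−1)→ 35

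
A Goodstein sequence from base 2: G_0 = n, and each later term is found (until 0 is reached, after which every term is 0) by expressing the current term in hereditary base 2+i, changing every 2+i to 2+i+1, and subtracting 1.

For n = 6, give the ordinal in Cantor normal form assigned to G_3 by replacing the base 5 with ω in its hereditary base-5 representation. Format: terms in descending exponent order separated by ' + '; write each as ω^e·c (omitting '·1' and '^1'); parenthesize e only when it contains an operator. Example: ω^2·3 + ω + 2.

ω^ω

(0) 6|_2 = 2^2 + 2 ↦ 3^3 + 3|_3 = 30 ⇒ 29
(1) 29|_3 = 3^3 + 2 ↦ 4^4 + 2|_4 = 258 ⇒ 257
(2) 257|_4 = 4^4 + 1 ↦ 5^5 + 1|_5 = 3126 ⇒ 3125
(3) 3125|_5 = 5^5 ↦ 6^6|_6 = 46656 ⇒ 46655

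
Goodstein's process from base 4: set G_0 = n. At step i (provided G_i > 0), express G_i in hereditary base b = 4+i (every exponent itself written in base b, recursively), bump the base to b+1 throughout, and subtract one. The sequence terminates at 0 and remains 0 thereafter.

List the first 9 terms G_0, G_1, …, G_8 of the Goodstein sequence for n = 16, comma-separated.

i=0: 16 = 4^2 (b=4); 4→5: 5^2 = 25; 25−1 = 24
i=1: 24 = 4·5 + 4 (b=5); 5→6: 4·6 + 4 = 28; 28−1 = 27
i=2: 27 = 4·6 + 3 (b=6); 6→7: 4·7 + 3 = 31; 31−1 = 30
i=3: 30 = 4·7 + 2 (b=7); 7→8: 4·8 + 2 = 34; 34−1 = 33
i=4: 33 = 4·8 + 1 (b=8); 8→9: 4·9 + 1 = 37; 37−1 = 36
i=5: 36 = 4·9 (b=9); 9→10: 4·10 = 40; 40−1 = 39
i=6: 39 = 3·10 + 9 (b=10); 10→11: 3·11 + 9 = 42; 42−1 = 41
i=7: 41 = 3·11 + 8 (b=11); 11→12: 3·12 + 8 = 44; 44−1 = 43

16, 24, 27, 30, 33, 36, 39, 41, 43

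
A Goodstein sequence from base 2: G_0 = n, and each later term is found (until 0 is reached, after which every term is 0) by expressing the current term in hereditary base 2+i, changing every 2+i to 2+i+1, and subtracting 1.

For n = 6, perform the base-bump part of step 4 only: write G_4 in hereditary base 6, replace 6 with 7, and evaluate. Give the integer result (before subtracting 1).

98040

G_0 = 6. HB_2(6) = 2^2 + 2. Bump = 30. G_1 = 29.
G_1 = 29. HB_3(29) = 3^3 + 2. Bump = 258. G_2 = 257.
G_2 = 257. HB_4(257) = 4^4 + 1. Bump = 3126. G_3 = 3125.
G_3 = 3125. HB_5(3125) = 5^5. Bump = 46656. G_4 = 46655.
G_4 = 46655. HB_6(46655) = 5·6^5 + 5·6^4 + 5·6^3 + 5·6^2 + 5·6 + 5. Bump = 98040. G_5 = 98039.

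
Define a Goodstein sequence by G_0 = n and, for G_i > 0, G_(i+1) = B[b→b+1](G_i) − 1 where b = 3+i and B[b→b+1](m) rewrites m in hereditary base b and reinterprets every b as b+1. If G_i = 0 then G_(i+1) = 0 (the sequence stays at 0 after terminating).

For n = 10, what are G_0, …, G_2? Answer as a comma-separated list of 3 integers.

10, 16, 24

i=0: 10 = 3^2 + 1 (b=3); 3→4: 4^2 + 1 = 17; 17−1 = 16
i=1: 16 = 4^2 (b=4); 4→5: 5^2 = 25; 25−1 = 24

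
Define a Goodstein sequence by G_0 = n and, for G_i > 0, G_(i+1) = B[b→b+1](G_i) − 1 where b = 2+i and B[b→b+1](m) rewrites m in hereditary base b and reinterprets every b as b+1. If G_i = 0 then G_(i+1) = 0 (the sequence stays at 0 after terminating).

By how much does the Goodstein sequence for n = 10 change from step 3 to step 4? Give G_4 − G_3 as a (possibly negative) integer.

264310

base 2: 10 = 2^(2 + 1) + 2; at 3: 3^(3 + 1) + 3 = 84; next = 83
base 3: 83 = 3^(3 + 1) + 2; at 4: 4^(4 + 1) + 2 = 1026; next = 1025
base 4: 1025 = 4^(4 + 1) + 1; at 5: 5^(5 + 1) + 1 = 15626; next = 15625
base 5: 15625 = 5^(5 + 1); at 6: 6^(6 + 1) = 279936; next = 279935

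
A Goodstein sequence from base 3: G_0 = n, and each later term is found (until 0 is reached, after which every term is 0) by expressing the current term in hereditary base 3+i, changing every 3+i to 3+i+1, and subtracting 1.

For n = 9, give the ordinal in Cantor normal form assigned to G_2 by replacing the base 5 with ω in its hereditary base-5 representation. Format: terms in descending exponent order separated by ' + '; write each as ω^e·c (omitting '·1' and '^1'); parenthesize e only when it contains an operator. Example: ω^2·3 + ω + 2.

ω·3 + 2

G_0=9  [base 3] 3^2  →[3↦4]→  4^2 = 16  −1 ⇒ G_1=15
G_1=15  [base 4] 3·4 + 3  →[4↦5]→  3·5 + 3 = 18  −1 ⇒ G_2=17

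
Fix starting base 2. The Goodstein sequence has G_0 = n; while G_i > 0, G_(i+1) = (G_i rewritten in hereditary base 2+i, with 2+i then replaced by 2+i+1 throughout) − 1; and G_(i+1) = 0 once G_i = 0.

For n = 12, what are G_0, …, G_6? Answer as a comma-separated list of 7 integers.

G_0 = 12. HB_2(12) = 2^(2 + 1) + 2^2. Bump = 108. G_1 = 107.
G_1 = 107. HB_3(107) = 3^(3 + 1) + 2·3^2 + 2·3 + 2. Bump = 1066. G_2 = 1065.
G_2 = 1065. HB_4(1065) = 4^(4 + 1) + 2·4^2 + 2·4 + 1. Bump = 15686. G_3 = 15685.
G_3 = 15685. HB_5(15685) = 5^(5 + 1) + 2·5^2 + 2·5. Bump = 280020. G_4 = 280019.
G_4 = 280019. HB_6(280019) = 6^(6 + 1) + 2·6^2 + 6 + 5. Bump = 5764911. G_5 = 5764910.
G_5 = 5764910. HB_7(5764910) = 7^(7 + 1) + 2·7^2 + 7 + 4. Bump = 134217868. G_6 = 134217867.

12, 107, 1065, 15685, 280019, 5764910, 134217867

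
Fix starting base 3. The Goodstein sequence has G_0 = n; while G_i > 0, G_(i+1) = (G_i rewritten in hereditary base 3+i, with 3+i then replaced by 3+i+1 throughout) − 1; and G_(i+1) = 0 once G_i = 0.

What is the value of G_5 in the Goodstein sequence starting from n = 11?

i=0: 11 = 3^2 + 2 (b=3); 3→4: 4^2 + 2 = 18; 18−1 = 17
i=1: 17 = 4^2 + 1 (b=4); 4→5: 5^2 + 1 = 26; 26−1 = 25
i=2: 25 = 5^2 (b=5); 5→6: 6^2 = 36; 36−1 = 35
i=3: 35 = 5·6 + 5 (b=6); 6→7: 5·7 + 5 = 40; 40−1 = 39
i=4: 39 = 5·7 + 4 (b=7); 7→8: 5·8 + 4 = 44; 44−1 = 43

43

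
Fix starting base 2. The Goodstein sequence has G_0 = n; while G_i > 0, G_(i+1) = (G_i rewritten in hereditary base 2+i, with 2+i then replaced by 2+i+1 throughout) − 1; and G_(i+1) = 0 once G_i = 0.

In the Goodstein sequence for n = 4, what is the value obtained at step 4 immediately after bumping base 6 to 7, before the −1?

110

(0) 4|_2 = 2^2 ↦ 3^3|_3 = 27 ⇒ 26
(1) 26|_3 = 2·3^2 + 2·3 + 2 ↦ 2·4^2 + 2·4 + 2|_4 = 42 ⇒ 41
(2) 41|_4 = 2·4^2 + 2·4 + 1 ↦ 2·5^2 + 2·5 + 1|_5 = 61 ⇒ 60
(3) 60|_5 = 2·5^2 + 2·5 ↦ 2·6^2 + 2·6|_6 = 84 ⇒ 83
(4) 83|_6 = 2·6^2 + 6 + 5 ↦ 2·7^2 + 7 + 5|_7 = 110 ⇒ 109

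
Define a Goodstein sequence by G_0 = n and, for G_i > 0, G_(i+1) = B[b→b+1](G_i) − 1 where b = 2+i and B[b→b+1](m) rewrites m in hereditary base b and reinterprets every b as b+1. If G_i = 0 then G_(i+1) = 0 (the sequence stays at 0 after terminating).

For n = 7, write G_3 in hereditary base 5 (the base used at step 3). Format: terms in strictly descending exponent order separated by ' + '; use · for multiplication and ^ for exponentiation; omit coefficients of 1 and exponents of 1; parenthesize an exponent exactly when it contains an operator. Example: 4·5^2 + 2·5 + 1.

base 2: 7 = 2^2 + 2 + 1; at 3: 3^3 + 3 + 1 = 31; next = 30
base 3: 30 = 3^3 + 3; at 4: 4^4 + 4 = 260; next = 259
base 4: 259 = 4^4 + 3; at 5: 5^5 + 3 = 3128; next = 3127
base 5: 3127 = 5^5 + 2; at 6: 6^6 + 2 = 46658; next = 46657

5^5 + 2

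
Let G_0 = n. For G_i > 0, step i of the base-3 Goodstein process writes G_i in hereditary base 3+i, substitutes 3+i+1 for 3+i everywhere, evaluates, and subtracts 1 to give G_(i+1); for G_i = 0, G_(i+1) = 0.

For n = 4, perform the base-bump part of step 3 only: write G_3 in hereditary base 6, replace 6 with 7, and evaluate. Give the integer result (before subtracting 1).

G_0=4  [base 3] 3 + 1  →[3↦4]→  4 + 1 = 5  −1 ⇒ G_1=4
G_1=4  [base 4] 4  →[4↦5]→  5 = 5  −1 ⇒ G_2=4
G_2=4  [base 5] 4  →[5↦6]→  4 = 4  −1 ⇒ G_3=3

3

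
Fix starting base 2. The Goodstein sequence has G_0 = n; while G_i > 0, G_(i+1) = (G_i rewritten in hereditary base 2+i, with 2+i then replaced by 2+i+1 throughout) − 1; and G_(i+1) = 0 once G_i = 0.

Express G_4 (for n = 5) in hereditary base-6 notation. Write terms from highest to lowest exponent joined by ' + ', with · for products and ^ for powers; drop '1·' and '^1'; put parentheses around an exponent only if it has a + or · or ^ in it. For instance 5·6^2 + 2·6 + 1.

[0] 5 ≡ 2^2 + 1 (base 2). Lift 3: 28. −1: 27.
[1] 27 ≡ 3^3 (base 3). Lift 4: 256. −1: 255.
[2] 255 ≡ 3·4^3 + 3·4^2 + 3·4 + 3 (base 4). Lift 5: 468. −1: 467.
[3] 467 ≡ 3·5^3 + 3·5^2 + 3·5 + 2 (base 5). Lift 6: 776. −1: 775.
[4] 775 ≡ 3·6^3 + 3·6^2 + 3·6 + 1 (base 6). Lift 7: 1198. −1: 1197.

3·6^3 + 3·6^2 + 3·6 + 1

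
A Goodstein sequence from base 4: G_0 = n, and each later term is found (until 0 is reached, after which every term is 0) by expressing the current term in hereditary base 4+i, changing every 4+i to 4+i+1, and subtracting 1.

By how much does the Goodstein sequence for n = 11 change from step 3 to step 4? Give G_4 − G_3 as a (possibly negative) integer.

1

G_0=11  [base 4] 2·4 + 3  →[4↦5]→  2·5 + 3 = 13  −1 ⇒ G_1=12
G_1=12  [base 5] 2·5 + 2  →[5↦6]→  2·6 + 2 = 14  −1 ⇒ G_2=13
G_2=13  [base 6] 2·6 + 1  →[6↦7]→  2·7 + 1 = 15  −1 ⇒ G_3=14
G_3=14  [base 7] 2·7  →[7↦8]→  2·8 = 16  −1 ⇒ G_4=15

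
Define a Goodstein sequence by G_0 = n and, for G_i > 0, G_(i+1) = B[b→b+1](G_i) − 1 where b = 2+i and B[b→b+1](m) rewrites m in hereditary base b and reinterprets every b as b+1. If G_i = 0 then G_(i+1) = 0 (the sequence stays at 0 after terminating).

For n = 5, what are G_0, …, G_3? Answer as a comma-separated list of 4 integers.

i=0: 5 = 2^2 + 1 (b=2); 2→3: 3^3 + 1 = 28; 28−1 = 27
i=1: 27 = 3^3 (b=3); 3→4: 4^4 = 256; 256−1 = 255
i=2: 255 = 3·4^3 + 3·4^2 + 3·4 + 3 (b=4); 4→5: 3·5^3 + 3·5^2 + 3·5 + 3 = 468; 468−1 = 467

5, 27, 255, 467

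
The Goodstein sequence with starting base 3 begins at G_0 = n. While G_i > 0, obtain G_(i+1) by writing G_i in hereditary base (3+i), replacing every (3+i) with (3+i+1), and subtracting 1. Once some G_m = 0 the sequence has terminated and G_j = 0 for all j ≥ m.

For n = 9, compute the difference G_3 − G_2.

2

i=0: 9 = 3^2 (b=3); 3→4: 4^2 = 16; 16−1 = 15
i=1: 15 = 3·4 + 3 (b=4); 4→5: 3·5 + 3 = 18; 18−1 = 17
i=2: 17 = 3·5 + 2 (b=5); 5→6: 3·6 + 2 = 20; 20−1 = 19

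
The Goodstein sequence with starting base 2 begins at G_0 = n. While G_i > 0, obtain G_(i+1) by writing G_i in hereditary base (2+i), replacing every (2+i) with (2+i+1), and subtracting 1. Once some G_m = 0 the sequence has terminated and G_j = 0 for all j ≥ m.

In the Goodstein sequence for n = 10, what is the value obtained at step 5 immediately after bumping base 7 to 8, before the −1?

[0] 10 ≡ 2^(2 + 1) + 2 (base 2). Lift 3: 84. −1: 83.
[1] 83 ≡ 3^(3 + 1) + 2 (base 3). Lift 4: 1026. −1: 1025.
[2] 1025 ≡ 4^(4 + 1) + 1 (base 4). Lift 5: 15626. −1: 15625.
[3] 15625 ≡ 5^(5 + 1) (base 5). Lift 6: 279936. −1: 279935.
[4] 279935 ≡ 5·6^6 + 5·6^5 + 5·6^4 + 5·6^3 + 5·6^2 + 5·6 + 5 (base 6). Lift 7: 4215755. −1: 4215754.

84073324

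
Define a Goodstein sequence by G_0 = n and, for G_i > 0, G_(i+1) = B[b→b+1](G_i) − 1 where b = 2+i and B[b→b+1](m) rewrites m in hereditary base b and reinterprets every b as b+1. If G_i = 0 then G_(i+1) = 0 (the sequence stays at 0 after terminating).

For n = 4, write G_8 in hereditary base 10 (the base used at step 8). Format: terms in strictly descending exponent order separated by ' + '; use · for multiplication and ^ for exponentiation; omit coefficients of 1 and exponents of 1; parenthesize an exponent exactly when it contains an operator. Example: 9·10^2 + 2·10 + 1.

G_0 = 4. HB_2(4) = 2^2. Bump = 27. G_1 = 26.
G_1 = 26. HB_3(26) = 2·3^2 + 2·3 + 2. Bump = 42. G_2 = 41.
G_2 = 41. HB_4(41) = 2·4^2 + 2·4 + 1. Bump = 61. G_3 = 60.
G_3 = 60. HB_5(60) = 2·5^2 + 2·5. Bump = 84. G_4 = 83.
G_4 = 83. HB_6(83) = 2·6^2 + 6 + 5. Bump = 110. G_5 = 109.
G_5 = 109. HB_7(109) = 2·7^2 + 7 + 4. Bump = 140. G_6 = 139.
G_6 = 139. HB_8(139) = 2·8^2 + 8 + 3. Bump = 174. G_7 = 173.
G_7 = 173. HB_9(173) = 2·9^2 + 9 + 2. Bump = 212. G_8 = 211.

2·10^2 + 10 + 1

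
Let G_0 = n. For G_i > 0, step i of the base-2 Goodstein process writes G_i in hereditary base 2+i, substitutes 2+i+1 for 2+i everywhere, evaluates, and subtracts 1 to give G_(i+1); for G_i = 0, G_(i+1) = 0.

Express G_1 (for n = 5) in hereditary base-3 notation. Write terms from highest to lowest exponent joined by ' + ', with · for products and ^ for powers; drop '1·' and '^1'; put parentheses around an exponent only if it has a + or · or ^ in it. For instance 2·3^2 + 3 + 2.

5 —HB2→ 2^2 + 1 —bump→ 3^3 + 1 = 28 —(−1)→ 27
27 —HB3→ 3^3 —bump→ 4^4 = 256 —(−1)→ 255

3^3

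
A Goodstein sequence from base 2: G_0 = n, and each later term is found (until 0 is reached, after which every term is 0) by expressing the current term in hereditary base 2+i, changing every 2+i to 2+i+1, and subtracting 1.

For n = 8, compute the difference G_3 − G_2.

5757

G_0=8  [base 2] 2^(2 + 1)  →[2↦3]→  3^(3 + 1) = 81  −1 ⇒ G_1=80
G_1=80  [base 3] 2·3^3 + 2·3^2 + 2·3 + 2  →[3↦4]→  2·4^4 + 2·4^2 + 2·4 + 2 = 554  −1 ⇒ G_2=553
G_2=553  [base 4] 2·4^4 + 2·4^2 + 2·4 + 1  →[4↦5]→  2·5^5 + 2·5^2 + 2·5 + 1 = 6311  −1 ⇒ G_3=6310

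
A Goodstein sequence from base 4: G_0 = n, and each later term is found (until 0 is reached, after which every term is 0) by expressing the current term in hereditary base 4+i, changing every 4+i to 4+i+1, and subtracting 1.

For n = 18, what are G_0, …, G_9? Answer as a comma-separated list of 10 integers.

18, 26, 36, 48, 53, 58, 63, 68, 73, 78

step 0: 18 = 4^2 + 2; sub 5 for 4: 5^2 + 2; = 27; G_1 = 27−1 = 26
step 1: 26 = 5^2 + 1; sub 6 for 5: 6^2 + 1; = 37; G_2 = 37−1 = 36
step 2: 36 = 6^2; sub 7 for 6: 7^2; = 49; G_3 = 49−1 = 48
step 3: 48 = 6·7 + 6; sub 8 for 7: 6·8 + 6; = 54; G_4 = 54−1 = 53
step 4: 53 = 6·8 + 5; sub 9 for 8: 6·9 + 5; = 59; G_5 = 59−1 = 58
step 5: 58 = 6·9 + 4; sub 10 for 9: 6·10 + 4; = 64; G_6 = 64−1 = 63
step 6: 63 = 6·10 + 3; sub 11 for 10: 6·11 + 3; = 69; G_7 = 69−1 = 68
step 7: 68 = 6·11 + 2; sub 12 for 11: 6·12 + 2; = 74; G_8 = 74−1 = 73
step 8: 73 = 6·12 + 1; sub 13 for 12: 6·13 + 1; = 79; G_9 = 79−1 = 78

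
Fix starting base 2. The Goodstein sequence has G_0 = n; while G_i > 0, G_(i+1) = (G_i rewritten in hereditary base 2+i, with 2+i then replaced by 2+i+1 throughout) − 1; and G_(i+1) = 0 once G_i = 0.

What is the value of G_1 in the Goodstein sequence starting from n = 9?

81

[0] 9 ≡ 2^(2 + 1) + 1 (base 2). Lift 3: 82. −1: 81.
[1] 81 ≡ 3^(3 + 1) (base 3). Lift 4: 1024. −1: 1023.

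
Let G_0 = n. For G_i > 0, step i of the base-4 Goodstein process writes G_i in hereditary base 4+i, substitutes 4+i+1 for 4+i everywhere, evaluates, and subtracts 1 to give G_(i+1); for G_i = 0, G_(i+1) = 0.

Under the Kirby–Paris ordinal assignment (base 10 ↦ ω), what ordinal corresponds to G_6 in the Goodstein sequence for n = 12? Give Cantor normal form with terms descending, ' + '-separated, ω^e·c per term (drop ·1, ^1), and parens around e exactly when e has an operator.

ω + 9

step 0: 12 = 3·4; sub 5 for 4: 3·5; = 15; G_1 = 15−1 = 14
step 1: 14 = 2·5 + 4; sub 6 for 5: 2·6 + 4; = 16; G_2 = 16−1 = 15
step 2: 15 = 2·6 + 3; sub 7 for 6: 2·7 + 3; = 17; G_3 = 17−1 = 16
step 3: 16 = 2·7 + 2; sub 8 for 7: 2·8 + 2; = 18; G_4 = 18−1 = 17
step 4: 17 = 2·8 + 1; sub 9 for 8: 2·9 + 1; = 19; G_5 = 19−1 = 18
step 5: 18 = 2·9; sub 10 for 9: 2·10; = 20; G_6 = 20−1 = 19
step 6: 19 = 10 + 9; sub 11 for 10: 11 + 9; = 20; G_7 = 20−1 = 19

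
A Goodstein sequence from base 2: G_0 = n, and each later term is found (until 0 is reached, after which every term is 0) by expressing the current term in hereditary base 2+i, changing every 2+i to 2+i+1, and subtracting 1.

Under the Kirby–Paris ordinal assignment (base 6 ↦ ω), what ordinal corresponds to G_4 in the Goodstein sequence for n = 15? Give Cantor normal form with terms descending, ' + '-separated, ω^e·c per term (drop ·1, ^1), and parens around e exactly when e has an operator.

ω^(ω + 1) + ω^ω + 1

i=0: 15 = 2^(2 + 1) + 2^2 + 2 + 1 (b=2); 2→3: 3^(3 + 1) + 3^3 + 3 + 1 = 112; 112−1 = 111
i=1: 111 = 3^(3 + 1) + 3^3 + 3 (b=3); 3→4: 4^(4 + 1) + 4^4 + 4 = 1284; 1284−1 = 1283
i=2: 1283 = 4^(4 + 1) + 4^4 + 3 (b=4); 4→5: 5^(5 + 1) + 5^5 + 3 = 18753; 18753−1 = 18752
i=3: 18752 = 5^(5 + 1) + 5^5 + 2 (b=5); 5→6: 6^(6 + 1) + 6^6 + 2 = 326594; 326594−1 = 326593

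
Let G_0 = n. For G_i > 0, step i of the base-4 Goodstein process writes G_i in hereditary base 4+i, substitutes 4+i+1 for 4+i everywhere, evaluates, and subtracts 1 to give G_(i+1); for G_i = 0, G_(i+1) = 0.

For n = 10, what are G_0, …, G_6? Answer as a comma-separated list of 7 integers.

10 —HB4→ 2·4 + 2 —bump→ 2·5 + 2 = 12 —(−1)→ 11
11 —HB5→ 2·5 + 1 —bump→ 2·6 + 1 = 13 —(−1)→ 12
12 —HB6→ 2·6 —bump→ 2·7 = 14 —(−1)→ 13
13 —HB7→ 7 + 6 —bump→ 8 + 6 = 14 —(−1)→ 13
13 —HB8→ 8 + 5 —bump→ 9 + 5 = 14 —(−1)→ 13
13 —HB9→ 9 + 4 —bump→ 10 + 4 = 14 —(−1)→ 13

10, 11, 12, 13, 13, 13, 13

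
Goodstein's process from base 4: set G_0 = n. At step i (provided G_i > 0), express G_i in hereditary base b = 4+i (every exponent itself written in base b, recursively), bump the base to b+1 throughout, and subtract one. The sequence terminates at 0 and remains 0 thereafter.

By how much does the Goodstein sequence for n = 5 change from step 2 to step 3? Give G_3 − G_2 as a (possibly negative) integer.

i=0: 5 = 4 + 1 (b=4); 4→5: 5 + 1 = 6; 6−1 = 5
i=1: 5 = 5 (b=5); 5→6: 6 = 6; 6−1 = 5
i=2: 5 = 5 (b=6); 6→7: 5 = 5; 5−1 = 4

-1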